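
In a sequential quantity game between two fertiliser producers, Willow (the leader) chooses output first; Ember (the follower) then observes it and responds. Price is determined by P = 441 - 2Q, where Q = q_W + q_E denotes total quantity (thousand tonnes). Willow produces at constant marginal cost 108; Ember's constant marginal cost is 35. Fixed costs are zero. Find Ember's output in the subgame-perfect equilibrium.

Solve by backward induction. Given q_W, the follower Ember maximises π_E = (441 - 2q_W - 2q_E)q_E - 35q_E.
Setting the follower's marginal profit to zero, 406 - 2q_W - 4q_E = 0, i.e. q_E = (406 - 2q_W)/4.
The leader anticipates this reaction. Substituting into P = 441 - 2Q gives P = 238 - q_W, so π_W = (238 - q_W)q_W - 108q_W.
The leader's first-order condition 130 - 2q_W = 0 yields q_W = 65.
Then q_E = (406 - 2·65)/4 = 69.

69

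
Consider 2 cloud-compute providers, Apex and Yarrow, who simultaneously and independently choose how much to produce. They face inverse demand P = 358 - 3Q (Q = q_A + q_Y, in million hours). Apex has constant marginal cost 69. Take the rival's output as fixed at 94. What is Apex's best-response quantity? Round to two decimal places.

1.17

With the rival's output fixed at 94, Apex's profit is π_A = (358 - 3·94 - 3q_A)q_A - (69q_A) = (76 - 3q_A)q_A - (69q_A).
∂π_A/∂q_A = 7 - 6q_A = 0, so q_A = 7/6.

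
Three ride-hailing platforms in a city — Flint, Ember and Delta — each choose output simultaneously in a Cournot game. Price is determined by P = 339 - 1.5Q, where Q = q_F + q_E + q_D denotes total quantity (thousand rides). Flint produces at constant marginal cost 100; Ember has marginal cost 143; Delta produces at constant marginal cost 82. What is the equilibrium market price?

166

Flint's profit: π_F = (339 - 1.5Q)q_F - (100q_F). Setting ∂π_F/∂q_F = 0: 239 - 3q_F - (3/2)(q_E + q_D) = 0.
Ember's profit: π_E = (339 - 1.5Q)q_E - (143q_E). Setting ∂π_E/∂q_E = 0: 196 - 3q_E - (3/2)(q_F + q_D) = 0.
Delta's first-order condition: 257 - 3q_D - (3/2)(q_F + q_E) = 0.
Adding the 3 first-order conditions: 692 − 6Q = 0, so Q = 346/3.
Back-substituting: q_F = (239 − 173)/(3/2) = 44, q_E = (196 − 173)/(3/2) = 46/3, q_D = (257 − 173)/(3/2) = 56.
Total output Q = 346/3, so price P = 339 - (3/2)·(346/3) = 166.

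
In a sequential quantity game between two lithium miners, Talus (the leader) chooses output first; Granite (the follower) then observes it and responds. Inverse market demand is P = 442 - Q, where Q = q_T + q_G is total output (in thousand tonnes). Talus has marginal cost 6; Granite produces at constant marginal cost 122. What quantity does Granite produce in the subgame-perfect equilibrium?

22

Solve by backward induction. Given q_T, the follower Granite maximises π_G = (442 - q_T - q_G)q_G - 122q_G.
Setting the follower's marginal profit to zero, 320 - q_T - 2q_G = 0, i.e. q_G = (320 - q_T)/2.
The leader anticipates this reaction. Substituting into P = 442 - Q gives P = 282 - (1/2)q_T, so π_T = (282 - (1/2)q_T)q_T - 6q_T.
Leader FOC: 276 - q_T = 0, so q_T = 276.
Then q_G = (320 - 276)/2 = 22.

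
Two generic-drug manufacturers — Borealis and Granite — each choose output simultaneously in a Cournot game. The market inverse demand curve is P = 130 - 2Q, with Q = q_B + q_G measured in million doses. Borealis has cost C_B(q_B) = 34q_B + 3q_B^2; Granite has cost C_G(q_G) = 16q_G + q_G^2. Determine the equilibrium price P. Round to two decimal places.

83.71

Borealis's profit: π_B = (130 - 2Q)q_B - (34q_B + 3q_B²). Setting ∂π_B/∂q_B = 0: 96 - 10q_B - 2(q_G) = 0.
Granite's profit: π_G = (130 - 2Q)q_G - (16q_G + q_G²). Setting ∂π_G/∂q_G = 0: 114 - 6q_G - 2(q_B) = 0.
So q_B = (96 - 2q_G)/10 and q_G = (114 - 2q_B)/6.
Substituting one into the other gives q_B = 87/14 and q_G = 237/14.
Total output Q = 162/7, so price P = 130 - 2·(162/7) = 586/7.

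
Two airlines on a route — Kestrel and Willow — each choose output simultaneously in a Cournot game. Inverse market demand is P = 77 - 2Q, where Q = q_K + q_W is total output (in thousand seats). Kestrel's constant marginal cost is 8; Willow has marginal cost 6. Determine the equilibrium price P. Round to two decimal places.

30.33

Kestrel's profit: π_K = (77 - 2Q)q_K - (8q_K). Setting ∂π_K/∂q_K = 0: 69 - 4q_K - 2(q_W) = 0.
Willow's profit: π_W = (77 - 2Q)q_W - (6q_W). Setting ∂π_W/∂q_W = 0: 71 - 4q_W - 2(q_K) = 0.
So q_K = (69 - 2q_W)/4 and q_W = (71 - 2q_K)/4.
Substituting one into the other gives q_K = 67/6 and q_W = 73/6.
Total output Q = 70/3, so price P = 77 - 2·(70/3) = 91/3.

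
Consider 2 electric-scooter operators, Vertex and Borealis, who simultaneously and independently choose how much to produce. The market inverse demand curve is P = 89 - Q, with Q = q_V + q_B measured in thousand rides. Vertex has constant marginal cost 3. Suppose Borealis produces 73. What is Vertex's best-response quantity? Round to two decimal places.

6.50

With the rival's output fixed at 73, Vertex's profit is π_V = (89 - 73 - q_V)q_V - (3q_V) = (16 - q_V)q_V - (3q_V).
∂π_V/∂q_V = 13 - 2q_V = 0, so q_V = 13/2.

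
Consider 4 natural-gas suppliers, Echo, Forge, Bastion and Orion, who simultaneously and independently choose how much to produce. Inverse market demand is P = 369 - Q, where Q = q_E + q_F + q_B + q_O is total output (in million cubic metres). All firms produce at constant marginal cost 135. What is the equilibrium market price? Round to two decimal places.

181.80

A representative firm's profit is π_i = q_i(369 - Q) - 135q_i.
Setting ∂π_i/∂q_i = 0 with rivals' quantities fixed: 234 - 2q_i - Σ_{j≠i} q_j = 0.
By symmetry each firm produces the same amount; substituting Σ_{j≠i} q_j = 3q_i yields q_i = 234/5.
Total output Q = 936/5, so price P = 369 - 936/5 = 909/5.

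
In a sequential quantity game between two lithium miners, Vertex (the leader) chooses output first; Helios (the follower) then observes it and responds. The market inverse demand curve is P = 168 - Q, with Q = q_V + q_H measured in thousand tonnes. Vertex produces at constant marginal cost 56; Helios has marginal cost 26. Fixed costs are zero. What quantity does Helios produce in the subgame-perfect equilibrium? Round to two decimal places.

50.50

The follower Helios best-responds to any q_V: π_H = (168 - Q)q_H - 26q_H.
∂π_H/∂q_H = 142 - q_V - 2q_H = 0 gives the reaction function q_H = (142 - q_V)/2.
The leader anticipates this reaction. Substituting into P = 168 - Q gives P = 97 - (1/2)q_V, so π_V = (97 - (1/2)q_V)q_V - 56q_V.
The leader's first-order condition 41 - q_V = 0 yields q_V = 41.
Then q_H = (142 - 41)/2 = 101/2.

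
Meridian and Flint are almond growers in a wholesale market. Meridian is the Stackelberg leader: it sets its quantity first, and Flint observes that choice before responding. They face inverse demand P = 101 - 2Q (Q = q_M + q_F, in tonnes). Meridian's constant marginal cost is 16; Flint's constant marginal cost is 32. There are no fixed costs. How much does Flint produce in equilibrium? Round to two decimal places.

The follower Flint best-responds to any q_M: π_F = (101 - 2Q)q_F - 32q_F.
∂π_F/∂q_F = 69 - 2q_M - 4q_F = 0 gives the reaction function q_F = (69 - 2q_M)/4.
The leader anticipates this reaction. Substituting into P = 101 - 2Q gives P = 133/2 - q_M, so π_M = (133/2 - q_M)q_M - 16q_M.
Maximising: ∂π_M/∂q_M = 101/2 - 2q_M = 0, giving q_M = 101/4.
Then q_F = (69 - 2·(101/4))/4 = 37/8.

4.63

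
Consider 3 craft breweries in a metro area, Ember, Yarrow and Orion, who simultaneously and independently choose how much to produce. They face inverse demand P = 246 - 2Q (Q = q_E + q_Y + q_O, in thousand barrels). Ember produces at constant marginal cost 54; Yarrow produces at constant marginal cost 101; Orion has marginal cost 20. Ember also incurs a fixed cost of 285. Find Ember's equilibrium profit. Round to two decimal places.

1028.28

Ember's profit: π_E = (246 - 2Q)q_E - (54q_E). Setting ∂π_E/∂q_E = 0: 192 - 4q_E - 2(q_Y + q_O) = 0.
Yarrow's profit: π_Y = (246 - 2Q)q_Y - (101q_Y). Setting ∂π_Y/∂q_Y = 0: 145 - 4q_Y - 2(q_E + q_O) = 0.
Orion's profit: π_O = (246 - 2Q)q_O - (20q_O). Setting ∂π_O/∂q_O = 0: 226 - 4q_O - 2(q_E + q_Y) = 0.
Adding the 3 first-order conditions: 563 − 8Q = 0, so Q = 563/8.
Back-substituting: q_E = (192 − 563/4)/2 = 205/8, q_Y = (145 − 563/4)/2 = 17/8, q_O = (226 − 563/4)/2 = 341/8.
Price P = 246 - 2·(563/8) = 421/4.
Ember's profit: (421/4 - 54)·(205/8) - 285 = 1028.2813.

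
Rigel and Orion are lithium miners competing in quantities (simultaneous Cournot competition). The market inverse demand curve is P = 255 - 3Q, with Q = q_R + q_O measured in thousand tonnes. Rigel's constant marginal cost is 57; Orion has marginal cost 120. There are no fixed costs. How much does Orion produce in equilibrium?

8

Rigel's profit: π_R = (255 - 3Q)q_R - (57q_R). Setting ∂π_R/∂q_R = 0: 198 - 6q_R - 3(q_O) = 0.
Orion's profit: π_O = (255 - 3Q)q_O - (120q_O). Setting ∂π_O/∂q_O = 0: 135 - 6q_O - 3(q_R) = 0.
Rearranging gives the reaction functions q_R = (198 - 3q_O)/6 and q_O = (135 - 3q_R)/6.
Solving the pair: q_R = 29, q_O = 8.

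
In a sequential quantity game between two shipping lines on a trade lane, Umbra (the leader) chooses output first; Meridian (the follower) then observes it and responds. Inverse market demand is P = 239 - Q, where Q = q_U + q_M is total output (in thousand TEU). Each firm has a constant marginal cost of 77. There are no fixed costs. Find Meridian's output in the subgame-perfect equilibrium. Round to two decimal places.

The follower Meridian best-responds to any q_U: π_M = (239 - Q)q_M - 77q_M.
Follower FOC: 162 - q_U - 2q_M = 0, so q_M(q_U) = (162 - q_U)/2.
Umbra substitutes q_M(q_U) into its own profit: π_U = q_U(239 - q_U - (162 - q_U)/2) - 77q_U = (158 - (1/2)q_U)q_U - 77q_U.
Leader FOC: 81 - q_U = 0, so q_U = 81.
Then q_M = (162 - 81)/2 = 81/2.

40.50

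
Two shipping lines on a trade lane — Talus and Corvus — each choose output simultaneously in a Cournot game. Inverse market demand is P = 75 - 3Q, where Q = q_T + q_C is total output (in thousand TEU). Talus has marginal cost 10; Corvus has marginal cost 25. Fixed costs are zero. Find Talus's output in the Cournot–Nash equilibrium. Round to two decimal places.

8.89

Talus's profit: π_T = (75 - 3Q)q_T - (10q_T). Setting ∂π_T/∂q_T = 0: 65 - 6q_T - 3(q_C) = 0.
Corvus's first-order condition: 50 - 6q_C - 3(q_T) = 0.
So q_T = (65 - 3q_C)/6 and q_C = (50 - 3q_T)/6.
Substituting one into the other gives q_T = 80/9 and q_C = 35/9.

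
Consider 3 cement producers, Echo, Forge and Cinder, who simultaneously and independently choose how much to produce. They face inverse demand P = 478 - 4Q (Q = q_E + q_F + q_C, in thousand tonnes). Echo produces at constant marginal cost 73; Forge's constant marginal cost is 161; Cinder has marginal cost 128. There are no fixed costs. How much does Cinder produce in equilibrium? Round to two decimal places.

20.50

Echo's profit: π_E = (478 - 4Q)q_E - (73q_E). Setting ∂π_E/∂q_E = 0: 405 - 8q_E - 4(q_F + q_C) = 0.
Forge's profit: π_F = (478 - 4Q)q_F - (161q_F). Setting ∂π_F/∂q_F = 0: 317 - 8q_F - 4(q_E + q_C) = 0.
Cinder's first-order condition: 350 - 8q_C - 4(q_E + q_F) = 0.
Adding the 3 conditions: 1072 − 8Q − 8Q = 0, i.e. Q = 67.
Back-substituting: q_E = (405 − 268)/4 = 137/4, q_F = (317 − 268)/4 = 49/4, q_C = (350 − 268)/4 = 41/2.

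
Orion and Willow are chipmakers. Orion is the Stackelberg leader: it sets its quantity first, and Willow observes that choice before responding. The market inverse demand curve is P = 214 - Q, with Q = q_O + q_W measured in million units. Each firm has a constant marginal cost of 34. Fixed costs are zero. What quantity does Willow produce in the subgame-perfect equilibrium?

45

The follower Willow best-responds to any q_O: π_W = (214 - Q)q_W - 34q_W.
Follower FOC: 180 - q_O - 2q_W = 0, so q_W(q_O) = (180 - q_O)/2.
The leader anticipates this reaction. Substituting into P = 214 - Q gives P = 124 - (1/2)q_O, so π_O = (124 - (1/2)q_O)q_O - 34q_O.
The leader's first-order condition 90 - q_O = 0 yields q_O = 90.
Then q_W = (180 - 90)/2 = 45.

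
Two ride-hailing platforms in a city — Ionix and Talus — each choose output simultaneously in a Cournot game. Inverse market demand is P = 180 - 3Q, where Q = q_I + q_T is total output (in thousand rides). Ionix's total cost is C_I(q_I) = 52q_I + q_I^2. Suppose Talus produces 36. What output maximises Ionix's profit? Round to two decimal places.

2.50

With the rival's output fixed at 36, Ionix's profit is π_I = (180 - 3·36 - 3q_I)q_I - (52q_I + q_I²) = (72 - 3q_I)q_I - (52q_I + q_I²).
∂π_I/∂q_I = 20 - 8q_I = 0, so q_I = 5/2.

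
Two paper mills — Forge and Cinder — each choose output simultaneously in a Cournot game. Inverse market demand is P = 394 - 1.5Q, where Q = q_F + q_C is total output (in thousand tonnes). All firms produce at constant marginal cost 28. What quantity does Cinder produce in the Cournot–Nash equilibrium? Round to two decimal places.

A representative firm's profit is π_i = q_i(394 - 1.5Q) - 28q_i.
Setting ∂π_i/∂q_i = 0 with rivals' quantities fixed: 366 - 3q_i - (3/2)q_j = 0.
By symmetry each firm produces the same amount; substituting q_j = q_i yields q_i = 366/(9/2) = 244/3.

81.33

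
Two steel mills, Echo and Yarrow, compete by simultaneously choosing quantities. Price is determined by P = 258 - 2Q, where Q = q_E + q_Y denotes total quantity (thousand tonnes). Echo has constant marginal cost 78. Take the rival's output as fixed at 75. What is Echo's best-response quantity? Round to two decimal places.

With the rival's output fixed at 75, Echo's profit is π_E = (258 - 2·75 - 2q_E)q_E - (78q_E) = (108 - 2q_E)q_E - (78q_E).
∂π_E/∂q_E = 30 - 4q_E = 0, so q_E = 15/2.

7.50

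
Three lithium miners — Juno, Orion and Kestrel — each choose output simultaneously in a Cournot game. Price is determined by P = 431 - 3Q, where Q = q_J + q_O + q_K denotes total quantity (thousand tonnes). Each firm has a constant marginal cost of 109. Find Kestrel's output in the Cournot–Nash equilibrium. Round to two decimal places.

26.83

Each firm earns π_i = (431 - 3Q)q_i - 109q_i.
Setting ∂π_i/∂q_i = 0 with rivals' quantities fixed: 322 - 6q_i - 3·Σ_{j≠i} q_j = 0.
By symmetry each firm produces the same amount; substituting Σ_{j≠i} q_j = 2q_i yields q_i = 322/12 = 161/6.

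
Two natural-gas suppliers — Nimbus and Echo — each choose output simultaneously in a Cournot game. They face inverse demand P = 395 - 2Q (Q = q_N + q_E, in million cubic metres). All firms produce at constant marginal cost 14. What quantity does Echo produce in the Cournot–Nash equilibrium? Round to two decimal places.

63.50

Each firm earns π_i = (395 - 2Q)q_i - 14q_i.
Setting ∂π_i/∂q_i = 0 with rivals' quantities fixed: 381 - 4q_i - 2q_j = 0.
By symmetry each firm produces the same amount; substituting q_j = q_i yields q_i = 381/6 = 127/2.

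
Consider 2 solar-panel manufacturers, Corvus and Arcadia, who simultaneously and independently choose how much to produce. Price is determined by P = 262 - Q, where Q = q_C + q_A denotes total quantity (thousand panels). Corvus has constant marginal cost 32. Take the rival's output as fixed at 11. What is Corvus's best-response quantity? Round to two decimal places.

With the rival's output fixed at 11, Corvus's profit is π_C = (262 - 11 - q_C)q_C - (32q_C) = (251 - q_C)q_C - (32q_C).
∂π_C/∂q_C = 219 - 2q_C = 0, so q_C = 219/2.

109.50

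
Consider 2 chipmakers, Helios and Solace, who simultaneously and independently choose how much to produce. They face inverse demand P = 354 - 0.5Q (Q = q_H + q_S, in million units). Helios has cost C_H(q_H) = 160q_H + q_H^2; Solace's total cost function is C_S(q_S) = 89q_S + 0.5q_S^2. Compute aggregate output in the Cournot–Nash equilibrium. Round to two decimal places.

165.83

Helios's profit: π_H = (354 - 0.5Q)q_H - (160q_H + q_H²). Setting ∂π_H/∂q_H = 0: 194 - 3q_H - (1/2)(q_S) = 0.
Solace's profit: π_S = (354 - 0.5Q)q_S - (89q_S + (1/2)q_S²). Setting ∂π_S/∂q_S = 0: 265 - 2q_S - (1/2)(q_H) = 0.
So q_H = (194 - (1/2)q_S)/3 and q_S = (265 - (1/2)q_H)/2.
Solving the pair: q_H = 1022/23, q_S = 121.3913.
Total output Q = 1022/23 + 121.3913 = 165.8261.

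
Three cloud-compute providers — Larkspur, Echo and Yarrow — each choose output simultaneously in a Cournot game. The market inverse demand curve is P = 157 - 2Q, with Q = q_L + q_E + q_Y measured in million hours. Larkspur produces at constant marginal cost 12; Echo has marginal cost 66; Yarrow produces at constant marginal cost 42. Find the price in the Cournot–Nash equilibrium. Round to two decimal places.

Larkspur's profit: π_L = (157 - 2Q)q_L - (12q_L). Setting ∂π_L/∂q_L = 0: 145 - 4q_L - 2(q_E + q_Y) = 0.
Echo's first-order condition: 91 - 4q_E - 2(q_L + q_Y) = 0.
Yarrow's first-order condition: 115 - 4q_Y - 2(q_L + q_E) = 0.
Adding the 3 first-order conditions: 351 − 8Q = 0, so Q = 351/8.
Back-substituting: q_L = (145 − 351/4)/2 = 229/8, q_E = (91 − 351/4)/2 = 13/8, q_Y = (115 − 351/4)/2 = 109/8.
Total output Q = 351/8, so price P = 157 - 2·(351/8) = 277/4.

69.25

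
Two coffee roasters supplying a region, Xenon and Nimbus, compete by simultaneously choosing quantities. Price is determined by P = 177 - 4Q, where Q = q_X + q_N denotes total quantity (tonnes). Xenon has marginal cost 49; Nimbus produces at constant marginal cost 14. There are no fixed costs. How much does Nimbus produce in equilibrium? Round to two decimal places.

16.50

Xenon's profit: π_X = (177 - 4Q)q_X - (49q_X). Setting ∂π_X/∂q_X = 0: 128 - 8q_X - 4(q_N) = 0.
Nimbus's profit: π_N = (177 - 4Q)q_N - (14q_N). Setting ∂π_N/∂q_N = 0: 163 - 8q_N - 4(q_X) = 0.
Rearranging gives the reaction functions q_X = (128 - 4q_N)/8 and q_N = (163 - 4q_X)/8.
Solving the pair: q_X = 31/4, q_N = 33/2.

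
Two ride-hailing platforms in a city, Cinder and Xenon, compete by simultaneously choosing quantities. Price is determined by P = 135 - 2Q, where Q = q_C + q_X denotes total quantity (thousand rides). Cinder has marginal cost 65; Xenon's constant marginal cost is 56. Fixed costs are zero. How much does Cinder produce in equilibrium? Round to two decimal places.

10.17

Cinder's profit: π_C = (135 - 2Q)q_C - (65q_C). Setting ∂π_C/∂q_C = 0: 70 - 4q_C - 2(q_X) = 0.
Xenon's first-order condition: 79 - 4q_X - 2(q_C) = 0.
So q_C = (70 - 2q_X)/4 and q_X = (79 - 2q_C)/4.
Solving the pair: q_C = 61/6, q_X = 44/3.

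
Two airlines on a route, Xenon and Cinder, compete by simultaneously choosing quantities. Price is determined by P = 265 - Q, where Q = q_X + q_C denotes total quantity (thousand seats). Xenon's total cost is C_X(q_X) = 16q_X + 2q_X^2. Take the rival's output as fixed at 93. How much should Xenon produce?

With the rival's output fixed at 93, Xenon's profit is π_X = (265 - 93 - q_X)q_X - (16q_X + 2q_X²) = (172 - q_X)q_X - (16q_X + 2q_X²).
∂π_X/∂q_X = 156 - 6q_X = 0, so q_X = 26.

26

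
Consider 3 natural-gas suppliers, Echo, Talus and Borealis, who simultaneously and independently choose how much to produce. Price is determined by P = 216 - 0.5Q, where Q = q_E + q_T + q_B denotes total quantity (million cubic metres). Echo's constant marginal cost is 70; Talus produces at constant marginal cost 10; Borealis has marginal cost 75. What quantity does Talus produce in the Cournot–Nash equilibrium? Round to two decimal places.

165.50

Echo's profit: π_E = (216 - 0.5Q)q_E - (70q_E). Setting ∂π_E/∂q_E = 0: 146 - q_E - (1/2)(q_T + q_B) = 0.
Talus's profit: π_T = (216 - 0.5Q)q_T - (10q_T). Setting ∂π_T/∂q_T = 0: 206 - q_T - (1/2)(q_E + q_B) = 0.
Borealis's first-order condition: 141 - q_B - (1/2)(q_E + q_T) = 0.
Summing all 3 equations gives 493 − 2Q = 0, hence Q = 493/2.
Back-substituting: q_E = (146 − 493/4)/(1/2) = 91/2, q_T = (206 − 493/4)/(1/2) = 331/2, q_B = (141 − 493/4)/(1/2) = 71/2.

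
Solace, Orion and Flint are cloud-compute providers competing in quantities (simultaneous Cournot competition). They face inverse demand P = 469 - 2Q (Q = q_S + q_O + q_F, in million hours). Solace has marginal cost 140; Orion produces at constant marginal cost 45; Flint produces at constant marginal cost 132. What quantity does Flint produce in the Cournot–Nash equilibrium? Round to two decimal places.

32.25

Solace's profit: π_S = (469 - 2Q)q_S - (140q_S). Setting ∂π_S/∂q_S = 0: 329 - 4q_S - 2(q_O + q_F) = 0.
Orion's first-order condition: 424 - 4q_O - 2(q_S + q_F) = 0.
Flint's first-order condition: 337 - 4q_F - 2(q_S + q_O) = 0.
Adding the 3 first-order conditions: 1090 − 8Q = 0, so Q = 545/4.
Back-substituting: q_S = (329 − 545/2)/2 = 113/4, q_O = (424 − 545/2)/2 = 303/4, q_F = (337 − 545/2)/2 = 129/4.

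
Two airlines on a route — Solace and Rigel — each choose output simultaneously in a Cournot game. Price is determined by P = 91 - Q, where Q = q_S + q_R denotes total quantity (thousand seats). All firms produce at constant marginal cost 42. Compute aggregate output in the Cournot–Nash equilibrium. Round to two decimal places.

A representative firm's profit is π_i = q_i(91 - Q) - 42q_i.
Setting ∂π_i/∂q_i = 0 with rivals' quantities fixed: 49 - 2q_i - q_j = 0.
By symmetry each firm produces the same amount; substituting q_j = q_i yields q_i = 49/3.
Total output Q = 49/3 + 49/3 = 98/3.

32.67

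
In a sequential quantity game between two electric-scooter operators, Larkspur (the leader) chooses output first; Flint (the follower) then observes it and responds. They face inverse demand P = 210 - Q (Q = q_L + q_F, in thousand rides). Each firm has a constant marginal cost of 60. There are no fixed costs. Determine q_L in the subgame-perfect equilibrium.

Solve by backward induction. Given q_L, the follower Flint maximises π_F = (210 - q_L - q_F)q_F - 60q_F.
Setting the follower's marginal profit to zero, 150 - q_L - 2q_F = 0, i.e. q_F = (150 - q_L)/2.
The leader anticipates this reaction. Substituting into P = 210 - Q gives P = 135 - (1/2)q_L, so π_L = (135 - (1/2)q_L)q_L - 60q_L.
The leader's first-order condition 75 - q_L = 0 yields q_L = 75.
Then q_F = (150 - 75)/2 = 75/2.

75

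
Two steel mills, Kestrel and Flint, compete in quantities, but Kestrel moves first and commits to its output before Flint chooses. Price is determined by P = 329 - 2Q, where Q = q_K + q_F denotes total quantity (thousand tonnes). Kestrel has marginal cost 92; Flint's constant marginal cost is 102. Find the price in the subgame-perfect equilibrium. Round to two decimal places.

153.75

Solve by backward induction. Given q_K, the follower Flint maximises π_F = (329 - 2q_K - 2q_F)q_F - 102q_F.
Setting the follower's marginal profit to zero, 227 - 2q_K - 4q_F = 0, i.e. q_F = (227 - 2q_K)/4.
The leader anticipates this reaction. Substituting into P = 329 - 2Q gives P = 431/2 - q_K, so π_K = (431/2 - q_K)q_K - 92q_K.
The leader's first-order condition 247/2 - 2q_K = 0 yields q_K = 247/4.
Then q_F = (227 - 2·(247/4))/4 = 207/8.
Total output Q = 701/8, so price P = 329 - 2·(701/8) = 615/4.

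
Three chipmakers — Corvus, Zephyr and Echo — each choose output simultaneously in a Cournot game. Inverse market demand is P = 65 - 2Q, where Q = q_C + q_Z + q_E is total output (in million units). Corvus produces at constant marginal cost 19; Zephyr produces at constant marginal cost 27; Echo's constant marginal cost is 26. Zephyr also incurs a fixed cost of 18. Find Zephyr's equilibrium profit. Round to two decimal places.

8.28

Corvus's profit: π_C = (65 - 2Q)q_C - (19q_C). Setting ∂π_C/∂q_C = 0: 46 - 4q_C - 2(q_Z + q_E) = 0.
Zephyr's first-order condition: 38 - 4q_Z - 2(q_C + q_E) = 0.
Echo's first-order condition: 39 - 4q_E - 2(q_C + q_Z) = 0.
Adding the 3 conditions: 123 − 4Q − 4Q = 0, i.e. Q = 123/8.
Back-substituting: q_C = (46 − 123/4)/2 = 61/8, q_Z = (38 − 123/4)/2 = 29/8, q_E = (39 − 123/4)/2 = 33/8.
Price P = 65 - 2·(123/8) = 137/4.
Zephyr's profit: (137/4 - 27)·(29/8) - 18 = 265/32.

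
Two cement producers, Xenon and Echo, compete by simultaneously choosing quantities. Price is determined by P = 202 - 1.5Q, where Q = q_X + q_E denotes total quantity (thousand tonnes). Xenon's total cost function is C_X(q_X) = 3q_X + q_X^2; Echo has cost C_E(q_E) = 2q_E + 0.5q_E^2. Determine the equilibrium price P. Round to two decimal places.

Xenon's profit: π_X = (202 - 1.5Q)q_X - (3q_X + q_X²). Setting ∂π_X/∂q_X = 0: 199 - 5q_X - (3/2)(q_E) = 0.
Echo's profit: π_E = (202 - 1.5Q)q_E - (2q_E + (1/2)q_E²). Setting ∂π_E/∂q_E = 0: 200 - 4q_E - (3/2)(q_X) = 0.
Best responses: q_X = (199 - (3/2)q_E)/5, q_E = (200 - (3/2)q_X)/4.
Solving the pair: q_X = 1984/71, q_E = 39.5211.
Total output Q = 67.4648, so price P = 202 - (3/2)·67.4648 = 100.8028.

100.80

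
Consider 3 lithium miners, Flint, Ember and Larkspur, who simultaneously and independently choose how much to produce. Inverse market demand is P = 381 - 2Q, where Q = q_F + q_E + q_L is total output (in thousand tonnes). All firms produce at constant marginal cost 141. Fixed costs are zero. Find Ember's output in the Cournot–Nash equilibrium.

30

Each firm earns π_i = (381 - 2Q)q_i - 141q_i.
First-order condition (treating rivals' output as given): 240 - 4q_i - 2·Σ_{j≠i} q_j = 0.
By symmetry each firm produces the same amount; substituting Σ_{j≠i} q_j = 2q_i yields q_i = 240/8 = 30.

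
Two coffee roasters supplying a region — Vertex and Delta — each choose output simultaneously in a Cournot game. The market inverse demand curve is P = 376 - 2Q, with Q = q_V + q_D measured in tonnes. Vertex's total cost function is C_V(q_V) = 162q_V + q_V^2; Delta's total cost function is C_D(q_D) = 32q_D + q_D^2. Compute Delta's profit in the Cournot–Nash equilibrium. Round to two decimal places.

Vertex's profit: π_V = (376 - 2Q)q_V - (162q_V + q_V²). Setting ∂π_V/∂q_V = 0: 214 - 6q_V - 2(q_D) = 0.
Delta's first-order condition: 344 - 6q_D - 2(q_V) = 0.
So q_V = (214 - 2q_D)/6 and q_D = (344 - 2q_V)/6.
Substituting one into the other gives q_V = 149/8 and q_D = 409/8.
Price P = 376 - 2·(279/4) = 473/2.
Delta's profit: (473/2)·(409/8) - 32·(409/8) - (409/8)² = 7841.2969.

7841.30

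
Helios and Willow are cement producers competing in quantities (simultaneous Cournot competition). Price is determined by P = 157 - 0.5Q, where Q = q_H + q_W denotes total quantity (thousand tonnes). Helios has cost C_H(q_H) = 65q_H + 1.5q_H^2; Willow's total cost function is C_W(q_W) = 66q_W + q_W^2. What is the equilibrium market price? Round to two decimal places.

Helios's profit: π_H = (157 - 0.5Q)q_H - (65q_H + (3/2)q_H²). Setting ∂π_H/∂q_H = 0: 92 - 4q_H - (1/2)(q_W) = 0.
Willow's profit: π_W = (157 - 0.5Q)q_W - (66q_W + q_W²). Setting ∂π_W/∂q_W = 0: 91 - 3q_W - (1/2)(q_H) = 0.
Rearranging gives the reaction functions q_H = (92 - (1/2)q_W)/4 and q_W = (91 - (1/2)q_H)/3.
Substituting one into the other gives q_H = 922/47 and q_W = 1272/47.
Total output Q = 46.6809, so price P = 157 - (1/2)·46.6809 = 133.6596.

133.66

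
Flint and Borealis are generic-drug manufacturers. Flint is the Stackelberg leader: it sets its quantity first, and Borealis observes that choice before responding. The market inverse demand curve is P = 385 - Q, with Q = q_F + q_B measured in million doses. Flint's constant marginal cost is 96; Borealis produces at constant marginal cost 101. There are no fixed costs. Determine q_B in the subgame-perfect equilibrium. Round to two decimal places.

Solve by backward induction. Given q_F, the follower Borealis maximises π_B = (385 - q_F - q_B)q_B - 101q_B.
Follower FOC: 284 - q_F - 2q_B = 0, so q_B(q_F) = (284 - q_F)/2.
The leader anticipates this reaction. Substituting into P = 385 - Q gives P = 243 - (1/2)q_F, so π_F = (243 - (1/2)q_F)q_F - 96q_F.
The leader's first-order condition 147 - q_F = 0 yields q_F = 147.
Then q_B = (284 - 147)/2 = 137/2.

68.50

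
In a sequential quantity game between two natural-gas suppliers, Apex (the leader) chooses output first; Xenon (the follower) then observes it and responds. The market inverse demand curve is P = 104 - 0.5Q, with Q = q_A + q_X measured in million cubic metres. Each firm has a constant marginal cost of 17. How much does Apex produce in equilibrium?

87

The follower Xenon best-responds to any q_A: π_X = (104 - 0.5Q)q_X - 17q_X.
∂π_X/∂q_X = 87 - (1/2)q_A - q_X = 0 gives the reaction function q_X = (87 - (1/2)q_A).
The leader anticipates this reaction. Substituting into P = 104 - 0.5Q gives P = 121/2 - (1/4)q_A, so π_A = (121/2 - (1/4)q_A)q_A - 17q_A.
Leader FOC: 87/2 - (1/2)q_A = 0, so q_A = 87.
Then q_X = (87 - (1/2)·87) = 87/2.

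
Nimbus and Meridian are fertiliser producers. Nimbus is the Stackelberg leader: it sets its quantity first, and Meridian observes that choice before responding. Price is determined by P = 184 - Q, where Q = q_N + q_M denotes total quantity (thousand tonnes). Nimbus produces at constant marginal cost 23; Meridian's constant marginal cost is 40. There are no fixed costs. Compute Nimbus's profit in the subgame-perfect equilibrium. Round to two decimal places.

Solve by backward induction. Given q_N, the follower Meridian maximises π_M = (184 - q_N - q_M)q_M - 40q_M.
Setting the follower's marginal profit to zero, 144 - q_N - 2q_M = 0, i.e. q_M = (144 - q_N)/2.
The leader anticipates this reaction. Substituting into P = 184 - Q gives P = 112 - (1/2)q_N, so π_N = (112 - (1/2)q_N)q_N - 23q_N.
Maximising: ∂π_N/∂q_N = 89 - q_N = 0, giving q_N = 89.
Then q_M = (144 - 89)/2 = 55/2.
Price P = 184 - 233/2 = 135/2.
Nimbus's profit: (135/2 - 23)·89 = 3960.5000.

3960.50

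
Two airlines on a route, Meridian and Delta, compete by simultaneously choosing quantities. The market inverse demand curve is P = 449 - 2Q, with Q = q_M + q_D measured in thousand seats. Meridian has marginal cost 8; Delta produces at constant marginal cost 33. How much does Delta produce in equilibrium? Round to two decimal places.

65.17

Meridian's profit: π_M = (449 - 2Q)q_M - (8q_M). Setting ∂π_M/∂q_M = 0: 441 - 4q_M - 2(q_D) = 0.
Delta's first-order condition: 416 - 4q_D - 2(q_M) = 0.
Best responses: q_M = (441 - 2q_D)/4, q_D = (416 - 2q_M)/4.
Substituting one into the other gives q_M = 233/3 and q_D = 391/6.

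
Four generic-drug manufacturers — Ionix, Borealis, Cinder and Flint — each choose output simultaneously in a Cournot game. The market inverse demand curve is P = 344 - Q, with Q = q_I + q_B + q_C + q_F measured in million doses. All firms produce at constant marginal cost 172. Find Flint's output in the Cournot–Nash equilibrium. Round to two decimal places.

34.40

Each firm earns π_i = (344 - Q)q_i - 172q_i.
First-order condition (treating rivals' output as given): 172 - 2q_i - Σ_{j≠i} q_j = 0.
By symmetry each firm produces the same amount; substituting Σ_{j≠i} q_j = 3q_i yields q_i = 172/5.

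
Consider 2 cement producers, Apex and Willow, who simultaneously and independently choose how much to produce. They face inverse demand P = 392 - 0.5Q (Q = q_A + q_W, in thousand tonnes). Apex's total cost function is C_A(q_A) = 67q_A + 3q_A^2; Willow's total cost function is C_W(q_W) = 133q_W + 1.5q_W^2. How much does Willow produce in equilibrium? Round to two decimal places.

Apex's profit: π_A = (392 - 0.5Q)q_A - (67q_A + 3q_A²). Setting ∂π_A/∂q_A = 0: 325 - 7q_A - (1/2)(q_W) = 0.
Willow's first-order condition: 259 - 4q_W - (1/2)(q_A) = 0.
Best responses: q_A = (325 - (1/2)q_W)/7, q_W = (259 - (1/2)q_A)/4.
Solving the pair: q_A = 42.1802, q_W = 59.4775.

59.48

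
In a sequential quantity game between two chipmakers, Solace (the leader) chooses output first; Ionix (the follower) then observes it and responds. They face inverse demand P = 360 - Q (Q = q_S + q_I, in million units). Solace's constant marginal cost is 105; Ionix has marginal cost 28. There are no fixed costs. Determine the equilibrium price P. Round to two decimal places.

149.50

Solve by backward induction. Given q_S, the follower Ionix maximises π_I = (360 - q_S - q_I)q_I - 28q_I.
Follower FOC: 332 - q_S - 2q_I = 0, so q_I(q_S) = (332 - q_S)/2.
The leader anticipates this reaction. Substituting into P = 360 - Q gives P = 194 - (1/2)q_S, so π_S = (194 - (1/2)q_S)q_S - 105q_S.
Maximising: ∂π_S/∂q_S = 89 - q_S = 0, giving q_S = 89.
Then q_I = (332 - 89)/2 = 243/2.
Total output Q = 421/2, so price P = 360 - 421/2 = 299/2.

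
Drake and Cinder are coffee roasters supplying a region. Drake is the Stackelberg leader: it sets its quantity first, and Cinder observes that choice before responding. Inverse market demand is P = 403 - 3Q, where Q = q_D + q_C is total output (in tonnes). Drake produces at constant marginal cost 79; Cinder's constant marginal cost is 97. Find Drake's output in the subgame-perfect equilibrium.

Solve by backward induction. Given q_D, the follower Cinder maximises π_C = (403 - 3q_D - 3q_C)q_C - 97q_C.
Follower FOC: 306 - 3q_D - 6q_C = 0, so q_C(q_D) = (306 - 3q_D)/6.
The leader anticipates this reaction. Substituting into P = 403 - 3Q gives P = 250 - (3/2)q_D, so π_D = (250 - (3/2)q_D)q_D - 79q_D.
Maximising: ∂π_D/∂q_D = 171 - 3q_D = 0, giving q_D = 57.
Then q_C = (306 - 3·57)/6 = 45/2.

57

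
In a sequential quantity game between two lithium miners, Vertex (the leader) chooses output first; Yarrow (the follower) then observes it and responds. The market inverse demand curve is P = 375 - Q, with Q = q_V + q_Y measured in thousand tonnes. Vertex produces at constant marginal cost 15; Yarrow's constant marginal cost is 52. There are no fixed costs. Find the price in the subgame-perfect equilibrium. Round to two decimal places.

114.25

Solve by backward induction. Given q_V, the follower Yarrow maximises π_Y = (375 - q_V - q_Y)q_Y - 52q_Y.
∂π_Y/∂q_Y = 323 - q_V - 2q_Y = 0 gives the reaction function q_Y = (323 - q_V)/2.
The leader anticipates this reaction. Substituting into P = 375 - Q gives P = 427/2 - (1/2)q_V, so π_V = (427/2 - (1/2)q_V)q_V - 15q_V.
Maximising: ∂π_V/∂q_V = 397/2 - q_V = 0, giving q_V = 397/2.
Then q_Y = (323 - 397/2)/2 = 249/4.
Total output Q = 1043/4, so price P = 375 - 1043/4 = 457/4.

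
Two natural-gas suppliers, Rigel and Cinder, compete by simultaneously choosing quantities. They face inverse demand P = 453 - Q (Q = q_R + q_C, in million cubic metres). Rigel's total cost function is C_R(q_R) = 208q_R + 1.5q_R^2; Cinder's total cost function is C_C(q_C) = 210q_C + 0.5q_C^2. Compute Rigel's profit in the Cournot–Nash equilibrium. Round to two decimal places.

3087.55

Rigel's profit: π_R = (453 - Q)q_R - (208q_R + (3/2)q_R²). Setting ∂π_R/∂q_R = 0: 245 - 5q_R - (q_C) = 0.
Cinder's first-order condition: 243 - 3q_C - (q_R) = 0.
So q_R = (245 - q_C)/5 and q_C = (243 - q_R)/3.
Substituting one into the other gives q_R = 246/7 and q_C = 485/7.
Price P = 453 - 731/7 = 348.5714.
Rigel's profit: 348.5714·(246/7) - 208·(246/7) - (3/2)(246/7)² = 3087.5510.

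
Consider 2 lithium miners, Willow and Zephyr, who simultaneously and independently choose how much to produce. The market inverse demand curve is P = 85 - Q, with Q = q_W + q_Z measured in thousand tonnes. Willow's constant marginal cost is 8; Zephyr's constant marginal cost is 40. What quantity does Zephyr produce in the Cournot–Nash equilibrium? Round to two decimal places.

Willow's profit: π_W = (85 - Q)q_W - (8q_W). Setting ∂π_W/∂q_W = 0: 77 - 2q_W - (q_Z) = 0.
Zephyr's profit: π_Z = (85 - Q)q_Z - (40q_Z). Setting ∂π_Z/∂q_Z = 0: 45 - 2q_Z - (q_W) = 0.
Best responses: q_W = (77 - q_Z)/2, q_Z = (45 - q_W)/2.
Substituting one into the other gives q_W = 109/3 and q_Z = 13/3.

4.33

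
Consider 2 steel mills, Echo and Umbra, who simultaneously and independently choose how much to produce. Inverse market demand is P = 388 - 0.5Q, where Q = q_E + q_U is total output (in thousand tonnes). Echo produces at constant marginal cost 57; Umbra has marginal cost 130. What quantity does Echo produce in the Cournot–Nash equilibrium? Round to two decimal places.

Echo's profit: π_E = (388 - 0.5Q)q_E - (57q_E). Setting ∂π_E/∂q_E = 0: 331 - q_E - (1/2)(q_U) = 0.
Umbra's first-order condition: 258 - q_U - (1/2)(q_E) = 0.
So q_E = (331 - (1/2)q_U) and q_U = (258 - (1/2)q_E).
Solving the pair: q_E = 808/3, q_U = 370/3.

269.33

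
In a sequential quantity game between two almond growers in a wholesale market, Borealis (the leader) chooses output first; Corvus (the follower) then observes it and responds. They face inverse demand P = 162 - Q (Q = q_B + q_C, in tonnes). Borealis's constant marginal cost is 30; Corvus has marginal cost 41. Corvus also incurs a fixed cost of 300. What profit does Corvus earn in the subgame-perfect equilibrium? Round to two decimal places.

312.56

Solve by backward induction. Given q_B, the follower Corvus maximises π_C = (162 - q_B - q_C)q_C - 41q_C.
Follower FOC: 121 - q_B - 2q_C = 0, so q_C(q_B) = (121 - q_B)/2.
Borealis substitutes q_C(q_B) into its own profit: π_B = q_B(162 - q_B - (121 - q_B)/2) - 30q_B = (203/2 - (1/2)q_B)q_B - 30q_B.
The leader's first-order condition 143/2 - q_B = 0 yields q_B = 143/2.
Then q_C = (121 - 143/2)/2 = 99/4.
Price P = 162 - 385/4 = 263/4.
Corvus's profit: (263/4 - 41)·(99/4) - 300 = 312.5625.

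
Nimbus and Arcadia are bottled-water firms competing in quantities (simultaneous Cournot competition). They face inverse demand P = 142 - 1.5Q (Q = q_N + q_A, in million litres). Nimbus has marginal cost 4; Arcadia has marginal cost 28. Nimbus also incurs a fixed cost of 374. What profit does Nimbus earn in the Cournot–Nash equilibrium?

1570

Nimbus's profit: π_N = (142 - 1.5Q)q_N - (4q_N). Setting ∂π_N/∂q_N = 0: 138 - 3q_N - (3/2)(q_A) = 0.
Arcadia's first-order condition: 114 - 3q_A - (3/2)(q_N) = 0.
So q_N = (138 - (3/2)q_A)/3 and q_A = (114 - (3/2)q_N)/3.
Solving the pair: q_N = 36, q_A = 20.
Price P = 142 - (3/2)·56 = 58.
Nimbus's profit: (58 - 4)·36 - 374 = 1570.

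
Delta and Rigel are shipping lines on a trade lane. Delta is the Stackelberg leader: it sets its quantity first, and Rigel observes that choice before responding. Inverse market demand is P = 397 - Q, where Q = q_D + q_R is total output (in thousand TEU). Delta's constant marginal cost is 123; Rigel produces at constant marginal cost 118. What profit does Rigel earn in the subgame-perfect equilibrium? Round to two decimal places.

5220.06

Solve by backward induction. Given q_D, the follower Rigel maximises π_R = (397 - q_D - q_R)q_R - 118q_R.
∂π_R/∂q_R = 279 - q_D - 2q_R = 0 gives the reaction function q_R = (279 - q_D)/2.
The leader anticipates this reaction. Substituting into P = 397 - Q gives P = 515/2 - (1/2)q_D, so π_D = (515/2 - (1/2)q_D)q_D - 123q_D.
Leader FOC: 269/2 - q_D = 0, so q_D = 269/2.
Then q_R = (279 - 269/2)/2 = 289/4.
Price P = 397 - 827/4 = 761/4.
Rigel's profit: (761/4 - 118)·(289/4) = 5220.0625.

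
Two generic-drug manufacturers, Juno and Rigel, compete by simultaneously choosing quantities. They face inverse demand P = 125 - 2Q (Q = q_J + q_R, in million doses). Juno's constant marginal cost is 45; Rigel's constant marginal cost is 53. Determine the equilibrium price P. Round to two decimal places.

Juno's profit: π_J = (125 - 2Q)q_J - (45q_J). Setting ∂π_J/∂q_J = 0: 80 - 4q_J - 2(q_R) = 0.
Rigel's first-order condition: 72 - 4q_R - 2(q_J) = 0.
Best responses: q_J = (80 - 2q_R)/4, q_R = (72 - 2q_J)/4.
Solving the pair: q_J = 44/3, q_R = 32/3.
Total output Q = 76/3, so price P = 125 - 2·(76/3) = 223/3.

74.33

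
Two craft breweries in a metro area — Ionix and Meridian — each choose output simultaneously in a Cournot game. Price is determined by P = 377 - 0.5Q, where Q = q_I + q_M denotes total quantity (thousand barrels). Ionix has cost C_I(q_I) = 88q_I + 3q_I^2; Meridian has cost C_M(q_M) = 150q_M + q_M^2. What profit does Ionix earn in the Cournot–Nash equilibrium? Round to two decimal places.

4615.28

Ionix's profit: π_I = (377 - 0.5Q)q_I - (88q_I + 3q_I²). Setting ∂π_I/∂q_I = 0: 289 - 7q_I - (1/2)(q_M) = 0.
Meridian's first-order condition: 227 - 3q_M - (1/2)(q_I) = 0.
Best responses: q_I = (289 - (1/2)q_M)/7, q_M = (227 - (1/2)q_I)/3.
Solving the pair: q_I = 36.3133, q_M = 69.6145.
Price P = 377 - (1/2)·105.9277 = 324.0361.
Ionix's profit: 324.0361·36.3133 - 88·36.3133 - 3·36.3133² = 4615.2832.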